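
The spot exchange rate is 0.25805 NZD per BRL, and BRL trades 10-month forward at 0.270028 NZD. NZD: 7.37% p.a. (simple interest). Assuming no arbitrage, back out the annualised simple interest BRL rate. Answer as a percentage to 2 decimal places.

1.72%

T = 10/12 years.
F/S = 0.270028/0.25805 = 1.0464174 = (growth of NZD) / (growth of BRL).
NZD growth factor: 1 + 0.0737×10/12 = 1.0614167.
So the BRL growth factor = 1.014334.
r = (1.014334 − 1)/(10/12) = 0.017201 → 1.72%.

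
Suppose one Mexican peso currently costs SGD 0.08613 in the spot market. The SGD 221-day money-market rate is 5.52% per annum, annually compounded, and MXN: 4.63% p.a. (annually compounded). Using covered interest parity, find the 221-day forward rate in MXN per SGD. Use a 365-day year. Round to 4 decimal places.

T = 221/365 years.
SGD accumulates by (1 + 0.0552)^(221/365) = 1.03306758.
Growth of 1 MXN over T: (1 + 0.0463)^(221/365) = 1.02778302.
Forward (SGD per MXN) = 0.08613 × 1.03306758 / 1.02778302 = 0.086572855.
Invert for MXN per SGD: 1 / 0.086572855 = 11.5510.

11.5510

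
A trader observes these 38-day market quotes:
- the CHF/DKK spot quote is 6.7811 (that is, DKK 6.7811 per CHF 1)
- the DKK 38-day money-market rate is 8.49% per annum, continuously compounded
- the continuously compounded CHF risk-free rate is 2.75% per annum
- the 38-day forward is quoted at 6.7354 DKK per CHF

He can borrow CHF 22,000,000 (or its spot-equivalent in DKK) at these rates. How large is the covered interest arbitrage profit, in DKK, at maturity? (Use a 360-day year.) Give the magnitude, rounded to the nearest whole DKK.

DKK 1,917,593

T = 38/360 years.
Invest the CHF and cover forward: 22,000,000 × 1.00290699492 × 6.7354 = DKK 148,609,555.02.
Convert at spot and invest in DKK: 22,000,000 × 6.7811 × 1.00900194262 = DKK 150,527,147.61.
The quoted forward undervalues CHF, so borrow CHF, convert to DKK at spot, deposit the DKK at 8.49%, and buy CHF forward at 6.7354 to cover the loan.
Profit = 150,527,147.61 − 148,609,555.02 = DKK 1,917,593.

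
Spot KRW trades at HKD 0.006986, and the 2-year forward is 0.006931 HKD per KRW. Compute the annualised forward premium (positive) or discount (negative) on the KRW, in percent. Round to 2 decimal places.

-0.39%

T = 2 years.
Period premium: (0.006931 − 0.006986)/0.006986 = -0.0078729.
Per annum: -0.0078729 / 2 = -0.003936 = -0.39%.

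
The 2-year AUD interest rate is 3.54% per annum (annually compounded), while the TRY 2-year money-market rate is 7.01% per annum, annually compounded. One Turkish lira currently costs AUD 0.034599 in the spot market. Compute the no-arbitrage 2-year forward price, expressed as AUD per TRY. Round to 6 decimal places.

0.032392

T = 2 years.
Growth of 1 AUD over T: (1 + 0.0354)^2 = 1.0720532.
TRY growth factor: (1 + 0.0701)^2 = 1.145114.
Forward (AUD per TRY) = 0.034599 × 1.0720532 / 1.145114 = 0.03239151.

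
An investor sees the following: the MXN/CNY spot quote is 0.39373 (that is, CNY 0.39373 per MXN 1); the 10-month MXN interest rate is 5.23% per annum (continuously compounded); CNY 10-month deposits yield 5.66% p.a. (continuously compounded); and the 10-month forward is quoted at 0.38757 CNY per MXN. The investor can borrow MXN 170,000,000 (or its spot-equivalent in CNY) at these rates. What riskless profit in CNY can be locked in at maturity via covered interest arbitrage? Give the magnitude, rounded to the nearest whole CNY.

T = 10/12 years.
Route A — deposit MXN, sell forward: 170,000,000 × 1.0445470363 × 0.38757 = CNY 68,821,966.13.
Route B — convert at spot, deposit CNY: 170,000,000 × 0.39373 × 1.0482967106 = CNY 70,166,796.86.
The quoted forward undervalues MXN, so borrow MXN, convert to CNY at spot, deposit the CNY at 5.66%, and buy MXN forward at 0.38757 to cover the loan.
The gap between the two covered legs is CNY 1,344,831.

CNY 1,344,831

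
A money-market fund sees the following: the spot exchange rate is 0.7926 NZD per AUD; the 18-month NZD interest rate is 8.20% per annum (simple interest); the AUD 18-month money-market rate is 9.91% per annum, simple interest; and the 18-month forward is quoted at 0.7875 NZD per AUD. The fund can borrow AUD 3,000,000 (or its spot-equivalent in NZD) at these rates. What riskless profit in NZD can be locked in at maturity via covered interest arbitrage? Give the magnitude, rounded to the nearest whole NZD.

T = 18/12 years.
Route A — deposit AUD, sell forward: 3,000,000 × 1.148650 × 0.7875 = NZD 2,713,685.63.
Route B — convert at spot, deposit NZD: 3,000,000 × 0.7926 × 1.123000 = NZD 2,670,269.40.
The quoted forward overvalues AUD, so borrow NZD, buy AUD at spot, deposit the AUD at 9.91%, and sell the proceeds forward at 0.7875.
The gap between the two covered legs is NZD 43,416.

NZD 43,416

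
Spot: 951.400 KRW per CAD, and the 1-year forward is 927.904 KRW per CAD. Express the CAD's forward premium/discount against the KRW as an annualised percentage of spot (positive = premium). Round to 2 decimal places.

-2.47%

T = 1 year.
CAD trades forward at -2.46962% vs spot over the period.
×(1/T) gives -2.47% p.a.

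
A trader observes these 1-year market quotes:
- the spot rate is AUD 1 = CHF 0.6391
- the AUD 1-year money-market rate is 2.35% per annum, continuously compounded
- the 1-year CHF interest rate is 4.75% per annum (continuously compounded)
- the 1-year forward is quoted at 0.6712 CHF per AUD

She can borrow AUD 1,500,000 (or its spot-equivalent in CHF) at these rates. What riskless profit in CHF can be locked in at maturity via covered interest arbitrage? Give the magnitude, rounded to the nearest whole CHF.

T = 1 year.
Route A — deposit AUD, sell forward: 1,500,000 × 1.023778301 × 0.6712 = CHF 1,030,739.99.
Route B — convert at spot, deposit CHF: 1,500,000 × 0.6391 × 1.048646201 = CHF 1,005,284.68.
The quoted forward overvalues AUD, so borrow CHF, buy AUD at spot, deposit the AUD at 2.35%, and sell the proceeds forward at 0.6712.
Arbitrage profit = |1,030,739.99 − 1,005,284.68| = CHF 25,455.

CHF 25,455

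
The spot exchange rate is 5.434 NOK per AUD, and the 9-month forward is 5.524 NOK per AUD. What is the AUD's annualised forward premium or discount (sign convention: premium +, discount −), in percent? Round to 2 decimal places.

+2.21%

T = 9/12 years.
Period premium: (5.524 − 5.434)/5.434 = 0.0165624.
Annualise by dividing by T: 0.0165624 / (9/12) = 0.022083 → 2.21%.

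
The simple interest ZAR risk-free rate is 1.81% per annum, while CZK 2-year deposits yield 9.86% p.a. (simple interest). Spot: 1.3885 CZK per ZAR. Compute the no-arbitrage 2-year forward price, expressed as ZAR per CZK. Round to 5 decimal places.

T = 2 years.
CZK growth factor: 1 + 0.0986×2 = 1.197200.
Growth of 1 ZAR over T: 1 + 0.0181×2 = 1.036200.
CIP: F = S · (grow CZK)/(grow ZAR) = 1.3885 × 1.197200/1.036200 = 1.604239 CZK per ZAR.
Invert for ZAR per CZK: 1 / 1.604239 = 0.62335.

0.62335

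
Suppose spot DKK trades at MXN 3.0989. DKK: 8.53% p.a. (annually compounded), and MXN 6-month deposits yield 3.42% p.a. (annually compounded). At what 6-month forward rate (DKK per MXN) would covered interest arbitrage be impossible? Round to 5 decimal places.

T = 6/12 years.
Growth of 1 MXN over T: (1 + 0.0342)^(6/12) = 1.0169562.
DKK accumulates by (1 + 0.0853)^(6/12) = 1.0417773.
CIP: F = S · (grow MXN)/(grow DKK) = 3.0989 × 1.0169562/1.0417773 = 3.025066 MXN per DKK.
Invert for DKK per MXN: 1 / 3.025066 = 0.33057.

0.33057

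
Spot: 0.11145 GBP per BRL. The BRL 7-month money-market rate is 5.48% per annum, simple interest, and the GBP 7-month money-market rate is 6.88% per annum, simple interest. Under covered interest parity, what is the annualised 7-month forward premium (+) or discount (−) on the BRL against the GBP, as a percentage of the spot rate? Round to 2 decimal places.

T = 7/12 years.
F = S · g_GBP/g_BRL = 0.11145 × 1.0401333/1.0319667 = 0.11233197.
(F − S)/S ÷ T = (0.11233197 − 0.11145)/0.11145/(7/12) = 0.013566 → 1.36%.

+1.36%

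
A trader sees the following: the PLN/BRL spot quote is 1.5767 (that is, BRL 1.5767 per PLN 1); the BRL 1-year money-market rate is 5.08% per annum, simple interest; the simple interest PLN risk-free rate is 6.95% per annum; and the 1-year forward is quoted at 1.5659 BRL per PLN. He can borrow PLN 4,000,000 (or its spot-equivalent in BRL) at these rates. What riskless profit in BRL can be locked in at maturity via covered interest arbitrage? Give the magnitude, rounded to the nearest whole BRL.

BRL 71,735

T = 1 year.
Keep in PLN, deliver into the forward: 4,000,000·1.069500·1.5659 = BRL 6,698,920.20.
Swap to BRL now, deposit: 4,000,000·1.5767·1.050800 = BRL 6,627,185.44.
The quoted forward overvalues PLN, so borrow BRL, buy PLN at spot, deposit the PLN at 6.95%, and sell the proceeds forward at 1.5659.
Arbitrage profit = |6,698,920.20 − 6,627,185.44| = BRL 71,735.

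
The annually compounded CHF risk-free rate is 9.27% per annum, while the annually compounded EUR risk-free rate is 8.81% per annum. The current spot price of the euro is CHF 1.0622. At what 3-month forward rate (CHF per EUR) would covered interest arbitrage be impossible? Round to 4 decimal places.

T = 3/12 years.
CHF growth factor: (1 + 0.0927)^(3/12) = 1.0224103.
EUR growth factor: (1 + 0.0881)^(3/12) = 1.0213326.
Forward (CHF per EUR) = 1.0622 × 1.0224103 / 1.0213326 = 1.063321.

1.0633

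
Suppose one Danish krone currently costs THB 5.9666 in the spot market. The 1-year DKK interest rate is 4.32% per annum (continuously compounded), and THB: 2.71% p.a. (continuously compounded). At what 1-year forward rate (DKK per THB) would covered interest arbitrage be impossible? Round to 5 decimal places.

T = 1 year.
THB growth factor: e^(0.0271×1) = 1.0274705.
Growth of 1 DKK over T: e^(0.0432×1) = 1.0441467.
CIP: F = S · (grow THB)/(grow DKK) = 5.9666 × 1.0274705/1.0441467 = 5.871307 THB per DKK.
Quoted the other way: 1/5.871307 = 0.17032 DKK per THB.

0.17032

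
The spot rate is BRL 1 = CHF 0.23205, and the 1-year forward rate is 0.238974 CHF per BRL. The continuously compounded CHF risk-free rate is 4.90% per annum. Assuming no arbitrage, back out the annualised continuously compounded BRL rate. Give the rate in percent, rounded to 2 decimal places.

T = 1 year.
CIP gives F = S · g_CHF/g_BRL, so g_CHF/g_BRL = 0.238974/0.23205 = 1.0298384.
The CHF side grows by e^(0.0490×1) = 1.0502204.
That pins the BRL growth at 1.0197915.
r = ln(1.0197915)/1 = 0.019598 → 1.96%.

1.96%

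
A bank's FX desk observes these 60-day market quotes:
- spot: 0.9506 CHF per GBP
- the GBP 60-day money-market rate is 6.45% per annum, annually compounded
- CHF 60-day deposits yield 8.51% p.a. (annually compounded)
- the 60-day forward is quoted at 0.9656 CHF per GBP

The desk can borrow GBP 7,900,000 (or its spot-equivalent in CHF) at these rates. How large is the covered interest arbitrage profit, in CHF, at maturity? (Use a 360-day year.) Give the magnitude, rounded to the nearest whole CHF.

CHF 95,461

T = 60/360 years.
Route A — deposit GBP, sell forward: 7,900,000 × 1.010471986 × 0.9656 = CHF 7,708,122.82.
Route B — convert at spot, deposit CHF: 7,900,000 × 0.9506 × 1.01370509 = CHF 7,612,661.66.
The quoted forward overvalues GBP, so borrow CHF, buy GBP at spot, deposit the GBP at 6.45%, and sell the proceeds forward at 0.9656.
Arbitrage profit = |7,708,122.82 − 7,612,661.66| = CHF 95,461.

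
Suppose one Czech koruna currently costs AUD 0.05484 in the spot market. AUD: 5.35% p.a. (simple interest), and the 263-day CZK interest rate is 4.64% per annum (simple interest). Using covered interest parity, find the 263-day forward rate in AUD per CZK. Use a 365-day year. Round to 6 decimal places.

0.055111

T = 263/365 years.
Growth of 1 AUD over T: 1 + 0.0535×263/365 = 1.0385493.
CZK accumulates by 1 + 0.0464×263/365 = 1.0334334.
CIP: F = S · (grow AUD)/(grow CZK) = 0.05484 × 1.0385493/1.0334334 = 0.05511148 AUD per CZK.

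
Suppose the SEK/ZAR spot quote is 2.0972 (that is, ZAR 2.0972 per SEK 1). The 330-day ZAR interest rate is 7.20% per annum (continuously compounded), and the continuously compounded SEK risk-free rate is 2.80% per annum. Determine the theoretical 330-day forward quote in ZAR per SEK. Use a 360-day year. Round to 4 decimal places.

2.1835

T = 330/360 years.
ZAR accumulates by e^(0.0720×330/360) = 1.0682267.
SEK accumulates by e^(0.0280×330/360) = 1.0259989.
CIP: F = S · (grow ZAR)/(grow SEK) = 2.0972 × 1.0682267/1.0259989 = 2.183516 ZAR per SEK.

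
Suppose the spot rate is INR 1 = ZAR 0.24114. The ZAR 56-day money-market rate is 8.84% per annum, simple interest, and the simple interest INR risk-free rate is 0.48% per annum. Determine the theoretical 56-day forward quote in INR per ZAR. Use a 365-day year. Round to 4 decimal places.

4.0945

T = 56/365 years.
ZAR accumulates by 1 + 0.0884×56/365 = 1.0135627.
INR growth factor: 1 + 0.0048×56/365 = 1.0007364.
Forward (ZAR per INR) = 0.24114 × 1.0135627 / 1.0007364 = 0.2442307.
Invert for INR per ZAR: 1 / 0.2442307 = 4.0945.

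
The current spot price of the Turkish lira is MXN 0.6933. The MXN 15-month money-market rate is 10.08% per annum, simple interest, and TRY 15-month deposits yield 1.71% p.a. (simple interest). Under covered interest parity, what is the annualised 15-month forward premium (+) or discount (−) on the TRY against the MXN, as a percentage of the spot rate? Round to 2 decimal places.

+8.19%

T = 15/12 years.
F = S · g_MXN/g_TRY = 0.6933 × 1.126000/1.021375 = 0.7643185.
(F − S)/S ÷ T = (0.7643185 − 0.6933)/0.6933/(15/12) = 0.081948 → 8.19%.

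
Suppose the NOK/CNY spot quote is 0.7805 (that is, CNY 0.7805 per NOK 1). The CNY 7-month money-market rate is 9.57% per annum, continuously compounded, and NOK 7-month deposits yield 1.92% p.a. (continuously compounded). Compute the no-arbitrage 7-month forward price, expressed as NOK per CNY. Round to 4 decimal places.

1.2253

T = 7/12 years.
CNY accumulates by e^(0.0957×7/12) = 1.0574126.
NOK accumulates by e^(0.0192×7/12) = 1.011263.
CIP: F = S · (grow CNY)/(grow NOK) = 0.7805 × 1.0574126/1.011263 = 0.8161186 CNY per NOK.
Quoted the other way: 1/0.8161186 = 1.2253 NOK per CNY.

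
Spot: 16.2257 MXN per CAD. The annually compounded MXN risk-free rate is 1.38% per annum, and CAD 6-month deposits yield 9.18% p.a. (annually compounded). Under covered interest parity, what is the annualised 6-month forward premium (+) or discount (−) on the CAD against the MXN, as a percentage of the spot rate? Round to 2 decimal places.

T = 6/12 years.
F = S · g_MXN/g_CAD = 16.2257 × 1.0068764/1.0448923 = 15.6353668.
Annualised premium = (F − S)/S × (1/T) = (15.6353668 − 16.2257)/16.2257 ÷ (6/12) = -7.28%.

-7.28%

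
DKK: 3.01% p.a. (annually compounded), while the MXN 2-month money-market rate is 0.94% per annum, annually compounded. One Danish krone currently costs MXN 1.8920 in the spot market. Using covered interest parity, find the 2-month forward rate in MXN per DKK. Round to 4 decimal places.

1.8856

T = 2/12 years.
MXN accumulates by (1 + 0.0094)^(2/12) = 1.0015606.
DKK accumulates by (1 + 0.0301)^(2/12) = 1.0049549.
So F = 1.892 × 1.0015606 / 1.0049549 = 1.885610 (MXN/DKK).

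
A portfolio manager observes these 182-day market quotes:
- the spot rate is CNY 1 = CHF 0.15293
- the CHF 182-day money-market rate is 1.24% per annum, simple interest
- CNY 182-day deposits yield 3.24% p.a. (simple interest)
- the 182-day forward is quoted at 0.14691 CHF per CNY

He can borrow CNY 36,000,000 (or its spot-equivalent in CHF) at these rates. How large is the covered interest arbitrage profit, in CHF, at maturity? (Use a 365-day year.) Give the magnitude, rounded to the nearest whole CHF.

T = 182/365 years.
Keep in CNY, deliver into the forward: 36,000,000·1.016155616·0.14691 = CHF 5,374,203.18.
Swap to CHF now, deposit: 36,000,000·0.15293·1.006183014 = CHF 5,539,520.46.
The quoted forward undervalues CNY, so borrow CNY, convert to CHF at spot, deposit the CHF at 1.24%, and buy CNY forward at 0.14691 to cover the loan.
Profit = 5,539,520.46 − 5,374,203.18 = CHF 165,317.

CHF 165,317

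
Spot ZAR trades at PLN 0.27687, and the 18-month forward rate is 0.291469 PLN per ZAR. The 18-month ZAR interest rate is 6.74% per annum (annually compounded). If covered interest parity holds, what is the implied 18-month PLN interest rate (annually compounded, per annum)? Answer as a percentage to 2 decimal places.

10.46%

T = 18/12 years.
By CIP, F/S equals the PLN-to-ZAR growth ratio: 0.291469/0.27687 = 1.0527287.
ZAR growth factor: (1 + 0.0674)^(18/12) = 1.1027849.
So the PLN growth factor = 1.1609333.
r = 1.1609333^(12/18) − 1 = 0.104600 → 10.46%.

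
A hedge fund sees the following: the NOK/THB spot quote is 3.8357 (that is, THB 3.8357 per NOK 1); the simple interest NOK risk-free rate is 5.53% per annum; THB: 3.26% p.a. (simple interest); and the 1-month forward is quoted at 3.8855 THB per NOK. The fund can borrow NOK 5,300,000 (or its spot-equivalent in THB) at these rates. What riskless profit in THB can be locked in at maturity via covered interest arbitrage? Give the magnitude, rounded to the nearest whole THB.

T = 1/12 years.
Invest the NOK and cover forward: 5,300,000 × 1.0046083333 × 3.8855 = THB 20,688,050.10.
Convert at spot and invest in THB: 5,300,000 × 3.8357 × 1.0027166667 = THB 20,384,437.69.
The quoted forward overvalues NOK, so borrow THB, buy NOK at spot, deposit the NOK at 5.53%, and sell the proceeds forward at 3.8855.
Profit = 20,688,050.10 − 20,384,437.69 = THB 303,612.

THB 303,612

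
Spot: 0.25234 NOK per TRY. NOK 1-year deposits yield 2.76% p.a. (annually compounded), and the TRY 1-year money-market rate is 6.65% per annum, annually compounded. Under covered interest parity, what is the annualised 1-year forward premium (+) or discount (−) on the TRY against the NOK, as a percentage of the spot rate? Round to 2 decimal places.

-3.65%

T = 1 year.
No-arbitrage forward: 0.25234 × 1.027600 / 1.066500 = 0.24313604 NOK/TRY.
(F − S)/S ÷ T = (0.24313604 − 0.25234)/0.25234/1 = -0.036474 → -3.65%.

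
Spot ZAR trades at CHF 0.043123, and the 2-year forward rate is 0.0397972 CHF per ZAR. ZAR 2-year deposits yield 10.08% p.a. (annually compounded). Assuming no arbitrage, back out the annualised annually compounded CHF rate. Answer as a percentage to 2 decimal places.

5.75%

T = 2 years.
By CIP, F/S equals the CHF-to-ZAR growth ratio: 0.0397972/0.043123 = 0.9228764.
ZAR growth factor: (1 + 0.1008)^2 = 1.2117606.
Hence g_CHF = 1.1183053.
r = 1.1183053^(1/2) − 1 = 0.057500 → 5.75%.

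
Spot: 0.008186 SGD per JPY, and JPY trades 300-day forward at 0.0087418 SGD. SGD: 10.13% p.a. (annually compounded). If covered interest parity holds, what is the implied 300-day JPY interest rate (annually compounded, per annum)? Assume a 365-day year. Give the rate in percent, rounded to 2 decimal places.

1.67%

T = 300/365 years.
By CIP, F/S equals the SGD-to-JPY growth ratio: 0.0087418/0.008186 = 1.0678964.
The SGD side grows by (1 + 0.1013)^(300/365) = 1.0825376.
Hence g_JPY = 1.0137103.
Annualise: 1.0137103^(365/300) − 1 = 0.016706 = 1.67%.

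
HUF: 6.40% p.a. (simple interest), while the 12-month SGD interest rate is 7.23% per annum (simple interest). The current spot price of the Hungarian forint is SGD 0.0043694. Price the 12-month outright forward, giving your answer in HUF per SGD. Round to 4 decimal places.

227.0929

T = 1 year.
Growth of 1 SGD over T: 1 + 0.0723×1 = 1.072300.
HUF accumulates by 1 + 0.0640×1 = 1.064000.
CIP: F = S · (grow SGD)/(grow HUF) = 0.0043694 × 1.072300/1.064000 = 0.00440348461 SGD per HUF.
Invert for HUF per SGD: 1 / 0.00440348461 = 227.0929.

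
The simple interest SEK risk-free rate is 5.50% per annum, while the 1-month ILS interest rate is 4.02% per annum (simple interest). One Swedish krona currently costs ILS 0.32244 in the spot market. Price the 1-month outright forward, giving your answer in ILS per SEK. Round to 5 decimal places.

T = 1/12 years.
ILS growth factor: 1 + 0.0402×1/12 = 1.003350.
Growth of 1 SEK over T: 1 + 0.0550×1/12 = 1.0045833.
Forward (ILS per SEK) = 0.32244 × 1.003350 / 1.0045833 = 0.3220441.

0.32204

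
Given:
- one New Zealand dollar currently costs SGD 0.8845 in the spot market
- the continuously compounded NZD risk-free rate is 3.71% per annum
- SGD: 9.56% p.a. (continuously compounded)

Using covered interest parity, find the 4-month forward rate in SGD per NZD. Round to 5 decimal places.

T = 4/12 years.
SGD accumulates by e^(0.0956×4/12) = 1.0323798.
Growth of 1 NZD over T: e^(0.0371×4/12) = 1.0124435.
So F = 0.8845 × 1.0323798 / 1.0124435 = 0.9019169 (SGD/NZD).

0.90192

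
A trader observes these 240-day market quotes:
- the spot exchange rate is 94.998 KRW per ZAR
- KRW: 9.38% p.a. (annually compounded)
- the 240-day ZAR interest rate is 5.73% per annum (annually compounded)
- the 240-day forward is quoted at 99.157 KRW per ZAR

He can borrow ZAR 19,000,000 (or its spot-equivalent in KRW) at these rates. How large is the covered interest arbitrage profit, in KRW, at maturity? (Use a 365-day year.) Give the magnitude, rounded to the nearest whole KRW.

T = 240/365 years.
Keep in ZAR, deliver into the forward: 19,000,000·1.037316214235·99.157 = KRW 1,954,286,113.24.
Swap to KRW now, deposit: 19,000,000·94.998·1.060725514109 = KRW 1,914,569,245.40.
The quoted forward overvalues ZAR, so borrow KRW, buy ZAR at spot, deposit the ZAR at 5.73%, and sell the proceeds forward at 99.157.
Arbitrage profit = |1,954,286,113.24 − 1,914,569,245.40| = KRW 39,716,868.

KRW 39,716,868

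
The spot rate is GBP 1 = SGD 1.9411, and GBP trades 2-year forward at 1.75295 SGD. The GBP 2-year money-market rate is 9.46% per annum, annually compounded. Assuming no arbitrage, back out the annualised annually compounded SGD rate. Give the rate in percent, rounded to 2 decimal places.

T = 2 years.
CIP gives F = S · g_SGD/g_GBP, so g_SGD/g_GBP = 1.75295/1.9411 = 0.9030704.
GBP growth factor: (1 + 0.0946)^2 = 1.1981492.
Hence g_SGD = 1.0820131.
r = 1.0820131^(1/2) − 1 = 0.040199 → 4.02%.

4.02%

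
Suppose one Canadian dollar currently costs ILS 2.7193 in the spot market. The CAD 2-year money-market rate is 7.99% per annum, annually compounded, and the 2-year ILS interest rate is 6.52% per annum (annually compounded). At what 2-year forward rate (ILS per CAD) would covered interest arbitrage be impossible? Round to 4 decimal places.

T = 2 years.
Growth of 1 ILS over T: (1 + 0.0652)^2 = 1.134651.
Growth of 1 CAD over T: (1 + 0.0799)^2 = 1.166184.
CIP: F = S · (grow ILS)/(grow CAD) = 2.7193 × 1.134651/1.166184 = 2.645772 ILS per CAD.

2.6458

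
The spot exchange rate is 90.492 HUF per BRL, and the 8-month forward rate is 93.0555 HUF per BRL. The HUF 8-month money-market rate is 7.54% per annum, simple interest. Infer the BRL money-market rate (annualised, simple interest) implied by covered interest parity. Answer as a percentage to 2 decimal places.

T = 8/12 years.
By CIP, F/S equals the HUF-to-BRL growth ratio: 93.0555/90.492 = 1.0283285.
The HUF side grows by 1 + 0.0754×8/12 = 1.0502667.
Hence g_BRL = 1.0213338.
(1.0213338 − 1)/T = 0.032001, i.e. 3.20%.

3.20%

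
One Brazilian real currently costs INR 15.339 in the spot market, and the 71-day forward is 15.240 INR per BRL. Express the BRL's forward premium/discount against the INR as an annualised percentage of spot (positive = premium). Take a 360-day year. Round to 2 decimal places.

T = 71/360 years.
BRL trades forward at -0.64541% vs spot over the period.
×(1/T) gives -3.27% p.a.

-3.27%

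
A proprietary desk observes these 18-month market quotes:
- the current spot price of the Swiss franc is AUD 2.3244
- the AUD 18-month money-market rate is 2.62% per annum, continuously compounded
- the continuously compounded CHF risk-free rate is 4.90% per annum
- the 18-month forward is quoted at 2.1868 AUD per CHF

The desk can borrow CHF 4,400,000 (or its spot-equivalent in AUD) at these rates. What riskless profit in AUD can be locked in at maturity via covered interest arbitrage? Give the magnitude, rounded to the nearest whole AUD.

AUD 281,528

T = 18/12 years.
Invest the CHF and cover forward: 4,400,000 × 1.0762685367 × 2.1868 = AUD 10,355,769.76.
Convert at spot and invest in AUD: 4,400,000 × 2.3244 × 1.0400824616 = AUD 10,637,297.76.
The quoted forward undervalues CHF, so borrow CHF, convert to AUD at spot, deposit the AUD at 2.62%, and buy CHF forward at 2.1868 to cover the loan.
Profit = 10,637,297.76 − 10,355,769.76 = AUD 281,528.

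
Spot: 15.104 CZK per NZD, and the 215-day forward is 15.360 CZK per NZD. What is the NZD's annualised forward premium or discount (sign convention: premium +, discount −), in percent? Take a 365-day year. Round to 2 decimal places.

T = 215/365 years.
NZD trades forward at +1.69492% vs spot over the period.
Per annum: 0.0169492 / (215/365) = 0.028774 = 2.88%.

+2.88%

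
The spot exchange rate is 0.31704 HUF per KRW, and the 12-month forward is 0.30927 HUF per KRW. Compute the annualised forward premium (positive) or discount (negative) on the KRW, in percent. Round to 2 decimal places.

-2.45%

T = 1 year.
Period premium: (0.30927 − 0.31704)/0.31704 = -0.0245079.
Annualise by dividing by T: -0.0245079 / 1 = -0.024508 → -2.45%.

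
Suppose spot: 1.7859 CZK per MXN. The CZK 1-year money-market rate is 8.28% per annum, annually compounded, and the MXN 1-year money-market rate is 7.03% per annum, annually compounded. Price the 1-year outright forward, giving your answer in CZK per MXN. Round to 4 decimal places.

T = 1 year.
Growth of 1 CZK over T: (1 + 0.0828)^1 = 1.082800.
MXN accumulates by (1 + 0.0703)^1 = 1.070300.
CIP: F = S · (grow CZK)/(grow MXN) = 1.7859 × 1.082800/1.070300 = 1.806757 CZK per MXN.

1.8068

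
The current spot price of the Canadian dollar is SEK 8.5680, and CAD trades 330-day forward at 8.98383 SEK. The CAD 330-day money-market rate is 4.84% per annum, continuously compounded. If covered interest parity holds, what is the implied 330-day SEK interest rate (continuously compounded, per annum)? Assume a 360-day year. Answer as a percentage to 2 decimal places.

T = 330/360 years.
F/S = 8.98383/8.568 = 1.0485329 = (growth of SEK) / (growth of CAD).
The CAD side grows by e^(0.0484×330/360) = 1.0453656.
Hence g_SEK = 1.0961002.
r = ln(1.0961002)/(330/360) = 0.100100 → 10.01%.

10.01%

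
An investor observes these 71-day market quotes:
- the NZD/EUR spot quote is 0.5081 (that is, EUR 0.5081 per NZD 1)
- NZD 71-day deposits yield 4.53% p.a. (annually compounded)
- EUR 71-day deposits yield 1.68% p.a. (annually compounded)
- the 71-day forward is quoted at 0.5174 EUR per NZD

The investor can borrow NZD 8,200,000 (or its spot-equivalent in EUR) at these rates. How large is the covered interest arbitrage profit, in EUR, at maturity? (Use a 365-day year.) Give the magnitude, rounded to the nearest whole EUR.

T = 71/365 years.
Route A — deposit NZD, sell forward: 8,200,000 × 1.008655266 × 0.5174 = EUR 4,279,401.52.
Route B — convert at spot, deposit EUR: 8,200,000 × 0.5081 × 1.003246055 = EUR 4,179,944.43.
The quoted forward overvalues NZD, so borrow EUR, buy NZD at spot, deposit the NZD at 4.53%, and sell the proceeds forward at 0.5174.
Profit = 4,279,401.52 − 4,179,944.43 = EUR 99,457.

EUR 99,457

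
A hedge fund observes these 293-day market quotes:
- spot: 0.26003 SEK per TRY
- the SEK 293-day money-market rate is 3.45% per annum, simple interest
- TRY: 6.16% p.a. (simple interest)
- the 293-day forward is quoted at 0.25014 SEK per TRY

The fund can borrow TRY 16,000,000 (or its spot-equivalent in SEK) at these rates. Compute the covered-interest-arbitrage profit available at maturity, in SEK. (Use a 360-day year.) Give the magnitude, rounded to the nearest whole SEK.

T = 293/360 years.
Keep in TRY, deliver into the forward: 16,000,000·1.050135556·0.25014 = SEK 4,202,894.53.
Swap to SEK now, deposit: 16,000,000·0.26003·1.028079167 = SEK 4,277,302.81.
The quoted forward undervalues TRY, so borrow TRY, convert to SEK at spot, deposit the SEK at 3.45%, and buy TRY forward at 0.25014 to cover the loan.
The gap between the two covered legs is SEK 74,408.

SEK 74,408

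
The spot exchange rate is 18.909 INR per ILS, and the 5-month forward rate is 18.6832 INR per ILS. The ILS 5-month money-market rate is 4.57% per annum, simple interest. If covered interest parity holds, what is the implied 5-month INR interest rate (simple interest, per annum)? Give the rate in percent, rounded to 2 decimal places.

1.65%

T = 5/12 years.
F/S = 18.6832/18.909 = 0.9880586 = (growth of INR) / (growth of ILS).
ILS growth factor: 1 + 0.0457×5/12 = 1.0190417.
Hence g_INR = 1.0068729.
r = (1.0068729 − 1)/(5/12) = 0.016495 → 1.65%.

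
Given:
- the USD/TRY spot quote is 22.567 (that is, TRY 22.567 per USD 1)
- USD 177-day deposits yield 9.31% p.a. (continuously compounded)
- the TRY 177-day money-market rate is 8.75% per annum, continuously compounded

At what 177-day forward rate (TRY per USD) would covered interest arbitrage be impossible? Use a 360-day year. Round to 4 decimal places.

22.5050

T = 177/360 years.
TRY accumulates by e^(0.0875×177/360) = 1.04395964.
USD growth factor: e^(0.0931×177/360) = 1.04683797.
So F = 22.567 × 1.04395964 / 1.04683797 = 22.504951 (TRY/USD).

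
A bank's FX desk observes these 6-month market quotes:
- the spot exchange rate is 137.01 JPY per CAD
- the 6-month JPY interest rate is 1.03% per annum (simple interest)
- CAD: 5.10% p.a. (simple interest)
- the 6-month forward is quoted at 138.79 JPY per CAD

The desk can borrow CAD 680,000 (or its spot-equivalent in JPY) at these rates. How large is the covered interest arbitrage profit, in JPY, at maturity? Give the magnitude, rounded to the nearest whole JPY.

T = 6/12 years.
Route A — deposit CAD, sell forward: 680,000 × 1.025500 × 138.79 = JPY 96,783,818.60.
Route B — convert at spot, deposit JPY: 680,000 × 137.01 × 1.005150 = JPY 93,646,609.02.
The quoted forward overvalues CAD, so borrow JPY, buy CAD at spot, deposit the CAD at 5.10%, and sell the proceeds forward at 138.79.
Arbitrage profit = |96,783,818.60 − 93,646,609.02| = JPY 3,137,210.

JPY 3,137,210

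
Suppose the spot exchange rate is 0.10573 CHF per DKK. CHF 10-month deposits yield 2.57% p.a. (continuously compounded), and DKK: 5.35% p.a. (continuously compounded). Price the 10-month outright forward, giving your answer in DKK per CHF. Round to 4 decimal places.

T = 10/12 years.
Growth of 1 CHF over T: e^(0.0257×10/12) = 1.0216476.
DKK accumulates by e^(0.0535×10/12) = 1.0455921.
Forward (CHF per DKK) = 0.10573 × 1.0216476 / 1.0455921 = 0.1033087.
Invert for DKK per CHF: 1 / 0.1033087 = 9.6797.

9.6797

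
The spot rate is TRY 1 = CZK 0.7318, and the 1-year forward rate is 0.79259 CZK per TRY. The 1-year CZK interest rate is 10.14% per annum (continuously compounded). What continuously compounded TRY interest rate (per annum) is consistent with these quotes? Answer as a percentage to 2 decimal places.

T = 1 year.
F/S = 0.79259/0.7318 = 1.0830691 = (growth of CZK) / (growth of TRY).
The CZK side grows by e^(0.1014×1) = 1.1067192.
So the TRY growth factor = 1.0218362.
r = ln(1.0218362)/1 = 0.021601 → 2.16%.

2.16%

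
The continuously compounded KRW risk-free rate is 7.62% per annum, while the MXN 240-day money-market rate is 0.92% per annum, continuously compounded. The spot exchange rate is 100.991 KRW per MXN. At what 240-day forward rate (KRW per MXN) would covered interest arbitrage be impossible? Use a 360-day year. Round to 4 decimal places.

T = 240/360 years.
KRW growth factor: e^(0.0762×240/360) = 1.05211245.
Growth of 1 MXN over T: e^(0.0092×240/360) = 1.006152181.
Forward (KRW per MXN) = 100.991 × 1.05211245 / 1.006152181 = 105.604192.

105.6042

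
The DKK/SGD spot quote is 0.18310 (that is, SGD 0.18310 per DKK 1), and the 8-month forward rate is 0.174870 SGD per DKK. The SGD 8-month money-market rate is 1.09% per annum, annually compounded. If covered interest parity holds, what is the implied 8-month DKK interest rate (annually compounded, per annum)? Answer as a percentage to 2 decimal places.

8.31%

T = 8/12 years.
F/S = 0.17487/0.1831 = 0.9550519 = (growth of SGD) / (growth of DKK).
SGD growth factor: (1 + 0.0109)^(8/12) = 1.0072535.
That pins the DKK growth at 1.0546584.
Annualise: 1.0546584^(12/8) − 1 = 0.083098 = 8.31%.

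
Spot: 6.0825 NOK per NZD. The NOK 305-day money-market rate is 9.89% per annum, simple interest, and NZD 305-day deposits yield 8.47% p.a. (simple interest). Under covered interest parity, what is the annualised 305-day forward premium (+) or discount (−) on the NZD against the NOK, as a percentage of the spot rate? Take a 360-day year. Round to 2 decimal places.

T = 305/360 years.
CIP forward (NOK per NZD) = 6.0825 × 1.0837903/1.0717597 = 6.1507766.
Annualised premium = (F − S)/S × (1/T) = (6.1507766 − 6.0825)/6.0825 ÷ (305/360) = 1.32%.

+1.32%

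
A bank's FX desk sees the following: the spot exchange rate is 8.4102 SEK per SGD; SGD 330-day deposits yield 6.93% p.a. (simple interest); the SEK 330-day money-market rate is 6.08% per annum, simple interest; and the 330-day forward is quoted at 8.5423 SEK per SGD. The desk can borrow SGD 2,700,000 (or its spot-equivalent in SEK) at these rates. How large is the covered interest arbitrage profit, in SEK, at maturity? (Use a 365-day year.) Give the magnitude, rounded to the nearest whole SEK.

SEK 553,523

T = 330/365 years.
Route A — deposit SGD, sell forward: 2,700,000 × 1.0626547945 × 8.5423 = SEK 24,509,293.34.
Route B — convert at spot, deposit SEK: 2,700,000 × 8.4102 × 1.054969863 = SEK 23,955,770.36.
The quoted forward overvalues SGD, so borrow SEK, buy SGD at spot, deposit the SGD at 6.93%, and sell the proceeds forward at 8.5423.
Arbitrage profit = |24,509,293.34 − 23,955,770.36| = SEK 553,523.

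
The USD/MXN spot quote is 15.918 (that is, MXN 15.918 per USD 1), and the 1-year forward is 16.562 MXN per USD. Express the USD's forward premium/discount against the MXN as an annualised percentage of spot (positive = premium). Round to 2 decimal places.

T = 1 year.
(F − S)/S = (16.562 − 15.918)/15.918 = 0.0404573.
×(1/T) gives 4.05% p.a.

+4.05%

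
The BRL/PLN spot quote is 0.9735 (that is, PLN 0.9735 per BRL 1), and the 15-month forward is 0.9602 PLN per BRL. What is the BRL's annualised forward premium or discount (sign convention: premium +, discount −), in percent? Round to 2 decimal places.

T = 15/12 years.
Period premium: (0.9602 − 0.9735)/0.9735 = -0.0136620.
×(1/T) gives -1.09% p.a.

-1.09%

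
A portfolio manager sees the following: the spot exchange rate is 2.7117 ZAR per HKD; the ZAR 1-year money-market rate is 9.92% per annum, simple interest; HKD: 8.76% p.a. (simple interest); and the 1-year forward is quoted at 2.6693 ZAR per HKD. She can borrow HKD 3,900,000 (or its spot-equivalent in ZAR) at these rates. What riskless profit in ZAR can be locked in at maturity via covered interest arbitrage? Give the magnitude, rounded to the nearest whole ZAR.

ZAR 302,523

T = 1 year.
Route A — deposit HKD, sell forward: 3,900,000 × 1.087600 × 2.6693 = ZAR 11,322,209.65.
Route B — convert at spot, deposit ZAR: 3,900,000 × 2.7117 × 1.099200 = ZAR 11,624,732.50.
The quoted forward undervalues HKD, so borrow HKD, convert to ZAR at spot, deposit the ZAR at 9.92%, and buy HKD forward at 2.6693 to cover the loan.
Profit = 11,624,732.50 − 11,322,209.65 = ZAR 302,523.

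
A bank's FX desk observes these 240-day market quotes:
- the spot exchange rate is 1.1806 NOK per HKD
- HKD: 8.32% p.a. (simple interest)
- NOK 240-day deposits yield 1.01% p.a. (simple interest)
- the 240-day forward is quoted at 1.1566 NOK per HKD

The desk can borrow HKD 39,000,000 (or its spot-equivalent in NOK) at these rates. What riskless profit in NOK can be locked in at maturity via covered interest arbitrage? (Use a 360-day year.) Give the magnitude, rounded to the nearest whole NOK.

NOK 1,255,932

T = 240/360 years.
Invest the HKD and cover forward: 39,000,000 × 1.0554666667 × 1.1566 = NOK 47,609,357.12.
Convert at spot and invest in NOK: 39,000,000 × 1.1806 × 1.0067333333 = NOK 46,353,425.56.
The quoted forward overvalues HKD, so borrow NOK, buy HKD at spot, deposit the HKD at 8.32%, and sell the proceeds forward at 1.1566.
The gap between the two covered legs is NOK 1,255,932.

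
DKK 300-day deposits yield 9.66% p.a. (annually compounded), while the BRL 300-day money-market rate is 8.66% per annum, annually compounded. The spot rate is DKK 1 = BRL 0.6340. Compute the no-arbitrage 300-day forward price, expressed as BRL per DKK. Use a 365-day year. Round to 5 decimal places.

T = 300/365 years.
Growth of 1 BRL over T: (1 + 0.0866)^(300/365) = 1.0706471.
DKK growth factor: (1 + 0.0966)^(300/365) = 1.078739.
Forward (BRL per DKK) = 0.634 × 1.0706471 / 1.078739 = 0.6292442.

0.62924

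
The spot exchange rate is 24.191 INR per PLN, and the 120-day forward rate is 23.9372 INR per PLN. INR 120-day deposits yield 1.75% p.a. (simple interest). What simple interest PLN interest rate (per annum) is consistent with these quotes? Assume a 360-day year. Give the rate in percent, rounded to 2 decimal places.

4.95%

T = 120/360 years.
By CIP, F/S equals the INR-to-PLN growth ratio: 23.9372/24.191 = 0.9895085.
The INR side grows by 1 + 0.0175×120/360 = 1.0058333.
So the PLN growth factor = 1.0164979.
(1.0164979 − 1)/T = 0.049494, i.e. 4.95%.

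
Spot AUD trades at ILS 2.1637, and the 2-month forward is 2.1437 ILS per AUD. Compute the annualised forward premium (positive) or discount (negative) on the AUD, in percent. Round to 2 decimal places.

T = 2/12 years.
AUD trades forward at -0.92434% vs spot over the period.
Annualise by dividing by T: -0.0092434 / (2/12) = -0.055460 → -5.55%.

-5.55%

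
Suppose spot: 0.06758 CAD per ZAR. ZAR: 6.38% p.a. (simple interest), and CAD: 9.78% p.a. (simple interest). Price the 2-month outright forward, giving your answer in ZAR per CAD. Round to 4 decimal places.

14.7148

T = 2/12 years.
CAD growth factor: 1 + 0.0978×2/12 = 1.016300.
ZAR accumulates by 1 + 0.0638×2/12 = 1.01063333.
So F = 0.06758 × 1.016300 / 1.01063333 = 0.067958924 (CAD/ZAR).
Quoted the other way: 1/0.067958924 = 14.7148 ZAR per CAD.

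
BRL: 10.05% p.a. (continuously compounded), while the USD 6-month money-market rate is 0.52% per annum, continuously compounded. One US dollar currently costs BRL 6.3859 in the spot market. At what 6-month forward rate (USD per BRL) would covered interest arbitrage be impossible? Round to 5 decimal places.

0.14931

T = 6/12 years.
BRL growth factor: e^(0.1005×6/12) = 1.0515339.
Growth of 1 USD over T: e^(0.0052×6/12) = 1.0026034.
Forward (BRL per USD) = 6.3859 × 1.0515339 / 1.0026034 = 6.697554.
Quoted the other way: 1/6.697554 = 0.14931 USD per BRL.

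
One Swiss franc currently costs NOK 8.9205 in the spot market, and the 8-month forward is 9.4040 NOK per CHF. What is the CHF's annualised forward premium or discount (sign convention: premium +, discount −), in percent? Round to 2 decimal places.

T = 8/12 years.
CHF trades forward at +5.42010% vs spot over the period.
Annualise by dividing by T: 0.0542010 / (8/12) = 0.081301 → 8.13%.

+8.13%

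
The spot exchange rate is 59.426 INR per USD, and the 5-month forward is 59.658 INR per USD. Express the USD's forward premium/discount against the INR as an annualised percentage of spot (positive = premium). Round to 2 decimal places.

+0.94%

T = 5/12 years.
(F − S)/S = (59.658 − 59.426)/59.426 = 0.0039040.
×(1/T) gives 0.94% p.a.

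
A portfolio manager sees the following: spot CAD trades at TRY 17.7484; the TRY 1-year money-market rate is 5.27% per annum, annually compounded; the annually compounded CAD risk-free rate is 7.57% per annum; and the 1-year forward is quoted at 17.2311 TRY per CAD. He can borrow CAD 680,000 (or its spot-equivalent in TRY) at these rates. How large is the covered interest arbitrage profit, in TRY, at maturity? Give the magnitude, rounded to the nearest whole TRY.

TRY 100,808

T = 1 year.
Invest the CAD and cover forward: 680,000 × 1.075700 × 17.2311 = TRY 12,604,136.10.
Convert at spot and invest in TRY: 680,000 × 17.7484 × 1.052700 = TRY 12,704,943.66.
The quoted forward undervalues CAD, so borrow CAD, convert to TRY at spot, deposit the TRY at 5.27%, and buy CAD forward at 17.2311 to cover the loan.
Profit = 12,704,943.66 − 12,604,136.10 = TRY 100,808.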